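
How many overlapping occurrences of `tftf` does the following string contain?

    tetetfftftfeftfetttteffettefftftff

2

Sliding a length-4 window over the 34 characters (31 positions):
  position 8–11: tftf
  position 30–33: tftf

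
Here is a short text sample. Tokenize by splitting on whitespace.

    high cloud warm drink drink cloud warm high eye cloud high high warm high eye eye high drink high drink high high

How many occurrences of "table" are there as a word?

Scanning the 22 tokens for "table":
  (none found)

0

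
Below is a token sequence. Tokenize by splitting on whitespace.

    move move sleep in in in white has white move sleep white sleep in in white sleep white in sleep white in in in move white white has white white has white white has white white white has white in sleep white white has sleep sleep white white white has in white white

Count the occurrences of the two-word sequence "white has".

Scanning the 52 overlapping bigram windows for "white has":
  position 7–8: white has
  position 27–28: white has
  position 30–31: white has
  position 33–34: white has
  position 37–38: white has
  position 43–44: white has
  position 49–50: white has

7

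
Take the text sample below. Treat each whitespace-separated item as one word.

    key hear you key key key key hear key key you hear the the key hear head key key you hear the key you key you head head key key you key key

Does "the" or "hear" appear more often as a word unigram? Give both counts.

"the": 3 occurrences
"hear": 5 occurrences

"hear" (5 vs 3)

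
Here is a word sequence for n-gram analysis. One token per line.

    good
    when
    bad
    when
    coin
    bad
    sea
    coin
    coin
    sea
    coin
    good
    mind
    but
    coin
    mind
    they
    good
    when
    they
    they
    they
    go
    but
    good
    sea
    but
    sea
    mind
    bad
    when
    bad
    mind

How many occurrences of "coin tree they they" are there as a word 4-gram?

Scanning the 30 overlapping 4-gram windows for "coin tree they they":
  (none found)

0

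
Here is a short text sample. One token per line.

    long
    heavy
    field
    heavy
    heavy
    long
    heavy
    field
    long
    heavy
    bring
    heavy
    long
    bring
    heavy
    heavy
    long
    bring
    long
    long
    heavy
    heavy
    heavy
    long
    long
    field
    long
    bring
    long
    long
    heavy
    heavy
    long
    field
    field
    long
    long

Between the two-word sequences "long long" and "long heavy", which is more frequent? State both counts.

"long heavy" (5 vs 4)

"long long": 4 occurrences
"long heavy": 5 occurrences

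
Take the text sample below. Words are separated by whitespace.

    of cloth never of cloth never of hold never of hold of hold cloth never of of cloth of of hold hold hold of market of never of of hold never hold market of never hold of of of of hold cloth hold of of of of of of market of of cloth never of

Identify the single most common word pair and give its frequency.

"of of", 12 times

Bigram frequencies (highest first):
  of of: 12
  never of: 6
  of hold: 6
  of cloth: 4
  cloth never: 4
  hold of: 4
  … (10 more, each ≤ 3)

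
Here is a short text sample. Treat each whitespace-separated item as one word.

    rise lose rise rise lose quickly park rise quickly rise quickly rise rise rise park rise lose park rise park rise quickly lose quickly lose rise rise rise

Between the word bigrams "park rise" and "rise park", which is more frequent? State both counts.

"park rise": 4 occurrences
"rise park": 2 occurrences

"park rise" (4 vs 2)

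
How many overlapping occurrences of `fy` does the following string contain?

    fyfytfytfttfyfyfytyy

Sliding a length-2 window over the 20 characters (19 positions):
  position 1–2: fy
  position 3–4: fy
  position 6–7: fy
  position 12–13: fy
  position 14–15: fy
  position 16–17: fy

6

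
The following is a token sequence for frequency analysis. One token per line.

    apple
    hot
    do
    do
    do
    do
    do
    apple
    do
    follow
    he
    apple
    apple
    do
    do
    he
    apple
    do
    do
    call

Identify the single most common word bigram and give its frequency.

Bigram frequencies (highest first):
  do do: 6
  apple do: 3
  he apple: 2
  apple hot: 1
  hot do: 1
  do apple: 1
  … (5 more, each ≤ 1)

"do do", 6 times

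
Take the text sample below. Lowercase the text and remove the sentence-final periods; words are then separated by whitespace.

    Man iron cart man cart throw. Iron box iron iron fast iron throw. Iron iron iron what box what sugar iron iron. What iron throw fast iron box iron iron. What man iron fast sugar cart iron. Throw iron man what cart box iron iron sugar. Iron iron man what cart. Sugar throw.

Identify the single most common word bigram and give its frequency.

"iron iron", 7 times

Bigram frequencies (highest first):
  iron iron: 7
  throw iron: 3
  box iron: 3
  iron throw: 3
  iron what: 3
  man iron: 2
  … (24 more, each ≤ 2)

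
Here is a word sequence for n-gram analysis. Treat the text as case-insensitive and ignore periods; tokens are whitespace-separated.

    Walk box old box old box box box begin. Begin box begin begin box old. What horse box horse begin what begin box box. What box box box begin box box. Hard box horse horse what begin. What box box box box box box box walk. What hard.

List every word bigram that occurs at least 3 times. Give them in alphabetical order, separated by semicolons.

begin box; box begin; box box; box old

Bigram counts meeting the condition (at least 3 times):
  begin box: 4
  box begin: 3
  box box: 12
  box old: 3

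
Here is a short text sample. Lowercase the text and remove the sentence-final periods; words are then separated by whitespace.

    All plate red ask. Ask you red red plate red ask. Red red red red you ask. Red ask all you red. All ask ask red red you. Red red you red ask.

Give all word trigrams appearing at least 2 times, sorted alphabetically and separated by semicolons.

ask red red; plate red ask; red red red; red red you; red you red; you red red

Trigram counts meeting the condition (at least 2 times):
  ask red red: 2
  plate red ask: 2
  red red red: 2
  red red you: 3
  red you red: 2
  you red red: 2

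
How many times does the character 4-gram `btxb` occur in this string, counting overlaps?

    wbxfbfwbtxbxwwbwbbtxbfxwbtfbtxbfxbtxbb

4

Sliding a length-4 window over the 38 characters (35 positions):
  position 8–11: btxb
  position 18–21: btxb
  position 28–31: btxb
  position 34–37: btxb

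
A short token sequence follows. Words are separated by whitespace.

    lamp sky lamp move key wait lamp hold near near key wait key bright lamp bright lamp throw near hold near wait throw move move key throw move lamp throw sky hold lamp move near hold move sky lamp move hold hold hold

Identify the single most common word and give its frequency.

Unigram frequencies (highest first):
  lamp: 8
  move: 7
  hold: 7
  near: 5
  key: 4
  throw: 4
  … (3 more, each ≤ 3)

"lamp", 8 times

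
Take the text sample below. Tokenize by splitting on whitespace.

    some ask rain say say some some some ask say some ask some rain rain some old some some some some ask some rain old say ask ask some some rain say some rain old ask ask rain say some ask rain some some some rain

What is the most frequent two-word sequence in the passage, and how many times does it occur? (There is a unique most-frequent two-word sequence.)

"some some", 8 times

Bigram frequencies (highest first):
  some some: 8
  some ask: 5
  some rain: 5
  say some: 4
  ask rain: 3
  rain say: 3
  … (12 more, each ≤ 3)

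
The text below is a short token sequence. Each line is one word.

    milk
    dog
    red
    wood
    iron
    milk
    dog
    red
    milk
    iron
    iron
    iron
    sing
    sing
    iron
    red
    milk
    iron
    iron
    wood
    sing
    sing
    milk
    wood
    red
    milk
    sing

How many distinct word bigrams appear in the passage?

18

27 tokens → 26 bigram windows in total.
Repeated bigrams (each contributes count−1 duplicates):
  iron iron: 3
  red milk: 3
  dog red: 2
  milk dog: 2
  milk iron: 2
  sing sing: 2
8 duplicate windows → 26 − 8 = 18 distinct.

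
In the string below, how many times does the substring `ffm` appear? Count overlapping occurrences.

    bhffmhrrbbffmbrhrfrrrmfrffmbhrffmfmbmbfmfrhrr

Sliding a length-3 window over the 45 characters (43 positions):
  position 3–5: ffm
  position 11–13: ffm
  position 25–27: ffm
  position 31–33: ffm

4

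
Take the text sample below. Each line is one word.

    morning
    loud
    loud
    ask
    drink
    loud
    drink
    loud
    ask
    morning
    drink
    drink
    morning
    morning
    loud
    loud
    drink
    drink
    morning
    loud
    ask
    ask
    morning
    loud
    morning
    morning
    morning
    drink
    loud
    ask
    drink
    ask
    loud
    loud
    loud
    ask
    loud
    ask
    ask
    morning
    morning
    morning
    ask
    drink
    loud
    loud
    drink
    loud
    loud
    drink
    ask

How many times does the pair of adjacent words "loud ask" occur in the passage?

Scanning the 50 overlapping bigram windows for "loud ask":
  position 3–4: loud ask
  position 8–9: loud ask
  position 20–21: loud ask
  position 29–30: loud ask
  position 35–36: loud ask
  position 37–38: loud ask

6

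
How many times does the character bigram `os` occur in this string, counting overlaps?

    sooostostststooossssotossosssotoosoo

6

Sliding a length-2 window over the 36 characters (35 positions):
  position 4–5: os
  position 7–8: os
  position 16–17: os
  position 23–24: os
  position 26–27: os
  position 33–34: os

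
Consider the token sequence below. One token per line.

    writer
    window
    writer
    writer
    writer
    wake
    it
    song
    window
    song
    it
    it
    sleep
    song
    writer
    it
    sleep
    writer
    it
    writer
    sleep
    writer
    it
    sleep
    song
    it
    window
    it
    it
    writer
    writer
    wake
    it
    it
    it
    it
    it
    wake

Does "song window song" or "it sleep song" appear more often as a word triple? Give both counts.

"it sleep song" (2 vs 1)

"song window song": 1 occurrence
"it sleep song": 2 occurrences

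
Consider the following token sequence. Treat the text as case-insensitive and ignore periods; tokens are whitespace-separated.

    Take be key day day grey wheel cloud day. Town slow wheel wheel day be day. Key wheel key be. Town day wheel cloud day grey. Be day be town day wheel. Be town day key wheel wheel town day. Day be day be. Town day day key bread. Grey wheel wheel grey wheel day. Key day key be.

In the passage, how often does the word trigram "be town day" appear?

4

Scanning the 57 overlapping trigram windows for "be town day":
  position 20–22: be town day
  position 29–31: be town day
  position 33–35: be town day
  position 44–46: be town day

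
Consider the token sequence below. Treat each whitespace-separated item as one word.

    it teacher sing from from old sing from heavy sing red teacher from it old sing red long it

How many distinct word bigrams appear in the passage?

19 tokens → 18 bigram windows in total.
Repeated bigrams (each contributes count−1 duplicates):
  old sing: 2
  sing from: 2
  sing red: 2
3 duplicate windows → 18 − 3 = 15 distinct.

15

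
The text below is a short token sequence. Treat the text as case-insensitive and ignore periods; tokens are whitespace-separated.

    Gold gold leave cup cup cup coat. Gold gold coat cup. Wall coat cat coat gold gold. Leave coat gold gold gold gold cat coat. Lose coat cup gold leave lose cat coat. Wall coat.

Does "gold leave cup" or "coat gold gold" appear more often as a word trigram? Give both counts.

"gold leave cup": 1 occurrence
"coat gold gold": 3 occurrences

"coat gold gold" (3 vs 1)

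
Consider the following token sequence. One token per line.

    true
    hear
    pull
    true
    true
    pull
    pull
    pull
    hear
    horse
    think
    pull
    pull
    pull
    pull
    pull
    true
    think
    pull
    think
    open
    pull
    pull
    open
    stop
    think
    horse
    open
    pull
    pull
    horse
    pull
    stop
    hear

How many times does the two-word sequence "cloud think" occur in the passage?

Scanning the 33 overlapping bigram windows for "cloud think":
  (none found)

0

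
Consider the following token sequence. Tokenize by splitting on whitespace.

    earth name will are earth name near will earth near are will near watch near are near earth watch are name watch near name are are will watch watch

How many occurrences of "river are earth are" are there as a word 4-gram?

0

Scanning the 26 overlapping 4-gram windows for "river are earth are":
  (none found)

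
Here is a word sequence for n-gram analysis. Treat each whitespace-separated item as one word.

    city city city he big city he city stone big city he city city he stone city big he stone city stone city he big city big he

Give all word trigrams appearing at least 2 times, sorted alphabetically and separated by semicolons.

Trigram counts meeting the condition (at least 2 times):
  big city he: 2
  city big he: 2
  city city he: 2
  city he big: 2
  city he city: 2
  he big city: 2
  he stone city: 2

big city he; city big he; city city he; city he big; city he city; he big city; he stone city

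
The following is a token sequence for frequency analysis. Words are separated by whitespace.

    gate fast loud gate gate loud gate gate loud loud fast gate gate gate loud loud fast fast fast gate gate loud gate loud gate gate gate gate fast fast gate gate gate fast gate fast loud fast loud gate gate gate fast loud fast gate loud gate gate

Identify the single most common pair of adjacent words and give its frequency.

Bigram frequencies (highest first):
  gate gate: 13
  loud gate: 6
  gate loud: 6
  gate fast: 5
  fast gate: 5
  fast loud: 4
  … (3 more, each ≤ 4)

"gate gate", 13 times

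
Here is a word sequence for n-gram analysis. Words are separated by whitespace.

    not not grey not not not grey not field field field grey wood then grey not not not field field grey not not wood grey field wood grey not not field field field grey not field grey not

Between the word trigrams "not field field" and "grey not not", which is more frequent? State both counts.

"not field field": 3 occurrences
"grey not not": 4 occurrences

"grey not not" (4 vs 3)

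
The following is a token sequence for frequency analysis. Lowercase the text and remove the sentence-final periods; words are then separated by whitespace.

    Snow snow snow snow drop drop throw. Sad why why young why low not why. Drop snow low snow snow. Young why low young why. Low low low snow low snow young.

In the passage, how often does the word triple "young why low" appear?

Scanning the 30 overlapping trigram windows for "young why low":
  position 11–13: young why low
  position 21–23: young why low
  position 24–26: young why low

3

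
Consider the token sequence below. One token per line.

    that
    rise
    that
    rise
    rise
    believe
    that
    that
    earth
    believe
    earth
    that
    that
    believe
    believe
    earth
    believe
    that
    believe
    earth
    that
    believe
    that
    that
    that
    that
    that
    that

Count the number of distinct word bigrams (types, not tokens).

28 tokens → 27 bigram windows in total.
Repeated bigrams (each contributes count−1 duplicates):
  that that: 7
  believe earth: 3
  believe that: 3
  that believe: 3
  earth believe: 2
  earth that: 2
  that rise: 2
15 duplicate windows → 27 − 15 = 12 distinct.

12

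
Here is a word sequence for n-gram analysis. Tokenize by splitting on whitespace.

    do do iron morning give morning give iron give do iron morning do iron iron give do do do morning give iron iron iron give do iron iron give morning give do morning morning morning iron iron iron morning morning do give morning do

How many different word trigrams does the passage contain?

32

44 tokens → 42 trigram windows in total.
Repeated trigrams (each contributes count−1 duplicates):
  iron give do: 3
  iron iron give: 3
  do iron iron: 2
  do iron morning: 2
  give do iron: 2
  give morning give: 2
  iron iron iron: 2
  morning give iron: 2
10 duplicate windows → 42 − 10 = 32 distinct.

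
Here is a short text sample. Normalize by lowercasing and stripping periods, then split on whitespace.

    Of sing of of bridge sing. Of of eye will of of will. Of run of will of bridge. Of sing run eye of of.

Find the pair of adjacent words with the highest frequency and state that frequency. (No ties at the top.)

Bigram frequencies (highest first):
  of of: 4
  will of: 3
  of sing: 2
  sing of: 2
  of bridge: 2
  of will: 2
  … (9 more, each ≤ 1)

"of of", 4 times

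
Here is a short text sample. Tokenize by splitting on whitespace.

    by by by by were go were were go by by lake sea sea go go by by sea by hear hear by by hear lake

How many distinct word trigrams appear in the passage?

26 tokens → 24 trigram windows in total.
Repeated trigrams (each contributes count−1 duplicates):
  by by by: 2
  go by by: 2
2 duplicate windows → 24 − 2 = 22 distinct.

22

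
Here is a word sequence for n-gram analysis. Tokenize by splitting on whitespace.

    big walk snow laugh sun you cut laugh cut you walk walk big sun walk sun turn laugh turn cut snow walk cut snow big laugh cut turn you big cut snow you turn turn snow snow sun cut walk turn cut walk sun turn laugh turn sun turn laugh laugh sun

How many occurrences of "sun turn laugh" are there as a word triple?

Scanning the 50 overlapping trigram windows for "sun turn laugh":
  position 16–18: sun turn laugh
  position 44–46: sun turn laugh
  position 48–50: sun turn laugh

3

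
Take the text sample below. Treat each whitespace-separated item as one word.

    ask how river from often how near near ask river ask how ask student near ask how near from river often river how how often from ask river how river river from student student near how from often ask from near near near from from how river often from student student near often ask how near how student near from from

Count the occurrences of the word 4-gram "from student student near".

Scanning the 58 overlapping 4-gram windows for "from student student near":
  position 32–35: from student student near
  position 49–52: from student student near

2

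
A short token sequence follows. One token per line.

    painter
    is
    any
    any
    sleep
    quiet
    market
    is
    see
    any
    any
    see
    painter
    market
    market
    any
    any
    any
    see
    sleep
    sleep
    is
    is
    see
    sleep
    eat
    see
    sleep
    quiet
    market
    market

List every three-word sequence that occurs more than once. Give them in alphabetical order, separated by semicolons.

Trigram counts meeting the condition (more than once):
  any any see: 2
  sleep quiet market: 2

any any see; sleep quiet market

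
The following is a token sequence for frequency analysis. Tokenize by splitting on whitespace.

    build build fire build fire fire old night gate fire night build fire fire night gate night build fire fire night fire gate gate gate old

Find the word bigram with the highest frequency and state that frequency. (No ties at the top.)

Bigram frequencies (highest first):
  build fire: 4
  fire fire: 3
  fire night: 3
  night gate: 2
  night build: 2
  gate gate: 2
  … (9 more, each ≤ 1)

"build fire", 4 times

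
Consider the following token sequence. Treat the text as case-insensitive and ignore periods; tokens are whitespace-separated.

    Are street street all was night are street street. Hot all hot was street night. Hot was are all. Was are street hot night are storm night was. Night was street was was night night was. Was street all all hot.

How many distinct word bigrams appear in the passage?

41 tokens → 40 bigram windows in total.
Repeated bigrams (each contributes count−1 duplicates):
  are street: 3
  night was: 3
  was night: 3
  was street: 3
  all hot: 2
  all was: 2
  hot was: 2
  night are: 2
  … (5 more repeated)
17 duplicate windows → 40 − 17 = 23 distinct.

23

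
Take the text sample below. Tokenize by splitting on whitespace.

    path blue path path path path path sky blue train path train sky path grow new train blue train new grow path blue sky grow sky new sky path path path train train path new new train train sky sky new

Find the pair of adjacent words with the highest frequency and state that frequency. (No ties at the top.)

Bigram frequencies (highest first):
  path path: 6
  path blue: 2
  blue train: 2
  train path: 2
  path train: 2
  train sky: 2
  … (20 more, each ≤ 2)

"path path", 6 times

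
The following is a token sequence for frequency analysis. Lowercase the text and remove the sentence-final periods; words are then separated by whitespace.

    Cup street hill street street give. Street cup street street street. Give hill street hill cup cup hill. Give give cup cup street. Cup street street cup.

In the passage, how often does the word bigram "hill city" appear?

Scanning the 26 overlapping bigram windows for "hill city":
  (none found)

0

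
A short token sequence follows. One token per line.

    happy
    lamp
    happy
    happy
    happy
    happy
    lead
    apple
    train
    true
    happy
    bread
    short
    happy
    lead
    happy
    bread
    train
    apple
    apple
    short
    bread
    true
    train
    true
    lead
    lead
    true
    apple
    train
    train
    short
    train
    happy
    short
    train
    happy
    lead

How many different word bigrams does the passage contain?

38 tokens → 37 bigram windows in total.
Repeated bigrams (each contributes count−1 duplicates):
  happy happy: 3
  happy lead: 3
  apple train: 2
  happy bread: 2
  short train: 2
  train happy: 2
  train true: 2
9 duplicate windows → 37 − 9 = 28 distinct.

28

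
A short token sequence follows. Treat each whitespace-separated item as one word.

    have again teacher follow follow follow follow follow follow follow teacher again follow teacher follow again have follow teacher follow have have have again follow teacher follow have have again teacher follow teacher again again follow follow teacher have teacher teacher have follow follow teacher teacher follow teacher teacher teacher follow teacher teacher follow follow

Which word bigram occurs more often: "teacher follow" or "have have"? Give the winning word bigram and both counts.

"teacher follow" (8 vs 3)

"teacher follow": 8 occurrences
"have have": 3 occurrences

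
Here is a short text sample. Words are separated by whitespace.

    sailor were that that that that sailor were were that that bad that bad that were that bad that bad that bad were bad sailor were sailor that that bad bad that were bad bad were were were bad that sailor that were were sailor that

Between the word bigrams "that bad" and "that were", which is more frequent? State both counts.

"that bad" (6 vs 3)

"that bad": 6 occurrences
"that were": 3 occurrences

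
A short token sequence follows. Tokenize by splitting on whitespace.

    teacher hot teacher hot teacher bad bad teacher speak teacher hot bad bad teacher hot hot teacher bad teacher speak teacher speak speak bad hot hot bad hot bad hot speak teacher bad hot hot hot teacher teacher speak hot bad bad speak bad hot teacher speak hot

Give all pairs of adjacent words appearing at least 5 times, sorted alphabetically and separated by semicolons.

bad hot; hot teacher; teacher speak

Bigram counts meeting the condition (at least 5 times):
  bad hot: 5
  hot teacher: 5
  teacher speak: 5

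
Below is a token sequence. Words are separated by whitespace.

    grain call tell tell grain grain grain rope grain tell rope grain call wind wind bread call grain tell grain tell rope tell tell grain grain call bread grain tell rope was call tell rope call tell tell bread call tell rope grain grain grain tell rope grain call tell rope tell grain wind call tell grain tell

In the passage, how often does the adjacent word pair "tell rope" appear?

7

Scanning the 57 overlapping bigram windows for "tell rope":
  position 10–11: tell rope
  position 21–22: tell rope
  position 30–31: tell rope
  position 34–35: tell rope
  position 41–42: tell rope
  position 46–47: tell rope
  position 50–51: tell rope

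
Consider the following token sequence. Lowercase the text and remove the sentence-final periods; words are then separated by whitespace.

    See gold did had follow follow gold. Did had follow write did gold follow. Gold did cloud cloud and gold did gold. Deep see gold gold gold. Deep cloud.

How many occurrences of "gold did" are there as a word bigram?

Scanning the 28 overlapping bigram windows for "gold did":
  position 2–3: gold did
  position 7–8: gold did
  position 15–16: gold did
  position 20–21: gold did

4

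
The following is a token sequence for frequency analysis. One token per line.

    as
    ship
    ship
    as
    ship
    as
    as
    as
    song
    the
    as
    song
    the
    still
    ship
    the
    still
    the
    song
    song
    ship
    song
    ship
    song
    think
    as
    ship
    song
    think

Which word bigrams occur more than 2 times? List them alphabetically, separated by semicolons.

Bigram counts meeting the condition (more than 2 times):
  as ship: 3
  ship song: 3

as ship; ship song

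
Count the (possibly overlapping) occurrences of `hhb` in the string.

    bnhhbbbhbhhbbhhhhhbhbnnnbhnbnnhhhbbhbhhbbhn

Sliding a length-3 window over the 43 characters (41 positions):
  position 3–5: hhb
  position 10–12: hhb
  position 17–19: hhb
  position 32–34: hhb
  position 38–40: hhb

5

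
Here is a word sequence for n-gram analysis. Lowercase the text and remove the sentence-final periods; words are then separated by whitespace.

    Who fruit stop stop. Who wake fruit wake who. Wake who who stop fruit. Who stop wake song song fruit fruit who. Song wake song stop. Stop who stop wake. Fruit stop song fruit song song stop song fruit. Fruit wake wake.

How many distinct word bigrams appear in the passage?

23

42 tokens → 41 bigram windows in total.
Repeated bigrams (each contributes count−1 duplicates):
  song fruit: 3
  who stop: 3
  fruit fruit: 2
  fruit stop: 2
  fruit wake: 2
  fruit who: 2
  song song: 2
  song stop: 2
  … (8 more repeated)
18 duplicate windows → 41 − 18 = 23 distinct.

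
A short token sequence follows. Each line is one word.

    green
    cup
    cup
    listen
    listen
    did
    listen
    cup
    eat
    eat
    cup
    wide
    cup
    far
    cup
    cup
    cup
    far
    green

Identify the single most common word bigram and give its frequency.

Bigram frequencies (highest first):
  cup cup: 3
  cup far: 2
  green cup: 1
  cup listen: 1
  listen listen: 1
  listen did: 1
  … (9 more, each ≤ 1)

"cup cup", 3 times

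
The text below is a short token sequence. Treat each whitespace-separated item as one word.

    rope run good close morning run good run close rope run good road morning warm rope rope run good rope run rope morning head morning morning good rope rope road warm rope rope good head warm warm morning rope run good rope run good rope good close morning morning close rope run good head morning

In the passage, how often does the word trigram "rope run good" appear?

6

Scanning the 53 overlapping trigram windows for "rope run good":
  position 1–3: rope run good
  position 10–12: rope run good
  position 17–19: rope run good
  position 39–41: rope run good
  position 42–44: rope run good
  position 51–53: rope run good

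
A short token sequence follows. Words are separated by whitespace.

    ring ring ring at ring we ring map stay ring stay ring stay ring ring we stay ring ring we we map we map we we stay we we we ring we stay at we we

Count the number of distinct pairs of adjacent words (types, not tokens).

16

36 tokens → 35 bigram windows in total.
Repeated bigrams (each contributes count−1 duplicates):
  we we: 5
  ring ring: 4
  ring we: 4
  stay ring: 4
  we stay: 3
  map we: 2
  ring stay: 2
  we map: 2
  … (1 more repeated)
19 duplicate windows → 35 − 19 = 16 distinct.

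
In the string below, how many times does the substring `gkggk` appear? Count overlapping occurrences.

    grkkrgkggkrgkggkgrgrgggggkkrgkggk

Sliding a length-5 window over the 33 characters (29 positions):
  position 6–10: gkggk
  position 12–16: gkggk
  position 29–33: gkggk

3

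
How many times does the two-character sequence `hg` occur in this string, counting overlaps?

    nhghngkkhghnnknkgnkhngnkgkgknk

Sliding a length-2 window over the 30 characters (29 positions):
  position 2–3: hg
  position 9–10: hg

2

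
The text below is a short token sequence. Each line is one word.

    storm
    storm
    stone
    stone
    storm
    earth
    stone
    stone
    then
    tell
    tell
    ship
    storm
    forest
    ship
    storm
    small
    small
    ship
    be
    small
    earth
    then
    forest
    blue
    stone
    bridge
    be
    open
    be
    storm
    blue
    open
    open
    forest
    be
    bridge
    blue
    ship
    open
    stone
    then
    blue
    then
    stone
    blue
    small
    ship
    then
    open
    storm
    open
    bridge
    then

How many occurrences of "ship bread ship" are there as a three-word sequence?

Scanning the 52 overlapping trigram windows for "ship bread ship":
  (none found)

0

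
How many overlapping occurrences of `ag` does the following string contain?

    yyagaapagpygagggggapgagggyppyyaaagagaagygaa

7

Sliding a length-2 window over the 43 characters (42 positions):
  position 3–4: ag
  position 8–9: ag
  position 13–14: ag
  position 22–23: ag
  position 33–34: ag
  position 35–36: ag
  position 38–39: ag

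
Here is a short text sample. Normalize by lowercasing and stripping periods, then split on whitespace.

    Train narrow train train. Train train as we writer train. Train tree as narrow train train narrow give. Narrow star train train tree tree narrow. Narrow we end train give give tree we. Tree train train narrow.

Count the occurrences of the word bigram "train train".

7

Scanning the 36 overlapping bigram windows for "train train":
  position 3–4: train train
  position 4–5: train train
  position 5–6: train train
  position 10–11: train train
  position 15–16: train train
  position 21–22: train train
  position 35–36: train train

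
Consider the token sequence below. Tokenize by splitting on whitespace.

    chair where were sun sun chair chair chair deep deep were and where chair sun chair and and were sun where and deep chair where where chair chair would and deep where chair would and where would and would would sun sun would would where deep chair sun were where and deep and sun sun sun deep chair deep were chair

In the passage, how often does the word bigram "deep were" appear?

2

Scanning the 60 overlapping bigram windows for "deep were":
  position 10–11: deep were
  position 59–60: deep were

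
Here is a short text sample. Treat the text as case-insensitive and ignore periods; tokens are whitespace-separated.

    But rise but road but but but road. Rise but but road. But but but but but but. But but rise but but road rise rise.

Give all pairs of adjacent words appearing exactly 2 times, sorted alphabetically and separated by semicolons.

but rise; road but; road rise

Bigram counts meeting the condition (exactly 2 times):
  but rise: 2
  road but: 2
  road rise: 2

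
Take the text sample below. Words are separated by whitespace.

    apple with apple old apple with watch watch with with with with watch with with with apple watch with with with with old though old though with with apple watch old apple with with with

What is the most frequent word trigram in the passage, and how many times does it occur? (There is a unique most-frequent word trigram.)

Trigram frequencies (highest first):
  with with with: 6
  watch with with: 3
  old apple with: 2
  with with apple: 2
  with apple watch: 2
  apple with apple: 1
  … (17 more, each ≤ 1)

"with with with", 6 times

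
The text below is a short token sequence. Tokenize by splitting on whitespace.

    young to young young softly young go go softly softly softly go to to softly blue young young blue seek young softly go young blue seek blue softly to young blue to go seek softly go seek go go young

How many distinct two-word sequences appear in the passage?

40 tokens → 39 bigram windows in total.
Repeated bigrams (each contributes count−1 duplicates):
  softly go: 3
  young blue: 3
  blue seek: 2
  go go: 2
  go seek: 2
  go young: 2
  softly softly: 2
  to young: 2
  … (2 more repeated)
12 duplicate windows → 39 − 12 = 27 distinct.

27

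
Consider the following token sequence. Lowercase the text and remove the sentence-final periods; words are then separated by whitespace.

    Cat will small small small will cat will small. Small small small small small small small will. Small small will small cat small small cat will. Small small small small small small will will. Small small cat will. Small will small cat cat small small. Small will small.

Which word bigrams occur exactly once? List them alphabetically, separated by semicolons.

cat cat; will cat; will will

Bigram counts meeting the condition (exactly once):
  cat cat: 1
  will cat: 1
  will will: 1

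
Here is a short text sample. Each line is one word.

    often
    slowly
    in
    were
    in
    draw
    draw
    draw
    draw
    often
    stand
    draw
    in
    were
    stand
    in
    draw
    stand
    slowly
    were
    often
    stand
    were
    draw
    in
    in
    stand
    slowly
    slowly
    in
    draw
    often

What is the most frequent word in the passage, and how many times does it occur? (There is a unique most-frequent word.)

Unigram frequencies (highest first):
  draw: 8
  in: 7
  stand: 5
  often: 4
  slowly: 4
  were: 4

"draw", 8 times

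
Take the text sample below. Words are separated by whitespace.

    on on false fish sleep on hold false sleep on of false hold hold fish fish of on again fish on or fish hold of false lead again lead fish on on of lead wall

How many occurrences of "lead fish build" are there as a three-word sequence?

0

Scanning the 33 overlapping trigram windows for "lead fish build":
  (none found)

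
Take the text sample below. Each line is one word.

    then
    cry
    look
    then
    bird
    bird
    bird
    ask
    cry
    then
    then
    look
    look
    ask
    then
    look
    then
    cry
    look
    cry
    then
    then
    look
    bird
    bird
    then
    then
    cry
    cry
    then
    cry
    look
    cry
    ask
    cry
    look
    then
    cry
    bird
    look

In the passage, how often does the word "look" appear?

9

Scanning the 40 tokens for "look":
  position 3: look
  position 12: look
  position 13: look
  position 16: look
  position 19: look
  position 23: look
  position 32: look
  position 36: look
  position 40: look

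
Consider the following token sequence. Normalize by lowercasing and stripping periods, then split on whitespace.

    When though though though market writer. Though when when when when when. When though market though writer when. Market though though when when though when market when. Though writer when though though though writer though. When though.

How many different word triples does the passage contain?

26

37 tokens → 35 trigram windows in total.
Repeated trigrams (each contributes count−1 duplicates):
  when when when: 4
  though though though: 2
  though when when: 2
  though writer when: 2
  when though though: 2
  when when though: 2
  writer though when: 2
9 duplicate windows → 35 − 9 = 26 distinct.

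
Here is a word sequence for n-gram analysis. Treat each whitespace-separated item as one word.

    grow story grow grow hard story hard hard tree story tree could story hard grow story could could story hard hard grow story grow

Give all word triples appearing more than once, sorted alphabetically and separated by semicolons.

could story hard; grow story grow; hard grow story; story hard hard

Trigram counts meeting the condition (more than once):
  could story hard: 2
  grow story grow: 2
  hard grow story: 2
  story hard hard: 2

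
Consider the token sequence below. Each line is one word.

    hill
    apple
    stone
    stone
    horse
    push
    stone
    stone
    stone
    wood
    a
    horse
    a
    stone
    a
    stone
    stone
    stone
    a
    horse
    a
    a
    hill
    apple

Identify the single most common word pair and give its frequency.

"stone stone", 5 times

Bigram frequencies (highest first):
  stone stone: 5
  hill apple: 2
  a horse: 2
  horse a: 2
  a stone: 2
  stone a: 2
  … (8 more, each ≤ 1)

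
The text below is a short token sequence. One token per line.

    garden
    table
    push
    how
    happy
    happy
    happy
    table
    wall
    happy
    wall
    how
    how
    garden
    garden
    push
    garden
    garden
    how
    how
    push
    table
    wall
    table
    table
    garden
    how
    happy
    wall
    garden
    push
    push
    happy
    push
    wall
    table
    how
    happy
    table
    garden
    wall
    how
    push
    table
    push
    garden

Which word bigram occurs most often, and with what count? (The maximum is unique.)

Bigram frequencies (highest first):
  how happy: 3
  table push: 2
  happy happy: 2
  happy table: 2
  table wall: 2
  happy wall: 2
  … (22 more, each ≤ 2)

"how happy", 3 times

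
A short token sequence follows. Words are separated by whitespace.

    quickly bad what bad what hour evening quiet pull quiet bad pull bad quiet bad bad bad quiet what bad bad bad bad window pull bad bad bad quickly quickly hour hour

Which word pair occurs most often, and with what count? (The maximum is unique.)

Bigram frequencies (highest first):
  bad bad: 7
  bad what: 2
  what bad: 2
  quiet bad: 2
  pull bad: 2
  bad quiet: 2
  … (14 more, each ≤ 1)

"bad bad", 7 times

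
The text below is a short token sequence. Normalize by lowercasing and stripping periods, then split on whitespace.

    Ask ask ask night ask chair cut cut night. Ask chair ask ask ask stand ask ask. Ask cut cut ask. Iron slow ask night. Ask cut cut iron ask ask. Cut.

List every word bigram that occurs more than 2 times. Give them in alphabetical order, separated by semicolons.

ask ask; ask cut; cut cut; night ask

Bigram counts meeting the condition (more than 2 times):
  ask ask: 7
  ask cut: 3
  cut cut: 3
  night ask: 3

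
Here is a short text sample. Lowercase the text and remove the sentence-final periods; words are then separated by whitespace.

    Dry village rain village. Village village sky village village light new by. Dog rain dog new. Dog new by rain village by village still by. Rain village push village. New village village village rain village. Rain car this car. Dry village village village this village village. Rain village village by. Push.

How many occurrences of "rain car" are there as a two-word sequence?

1

Scanning the 50 overlapping bigram windows for "rain car":
  position 36–37: rain car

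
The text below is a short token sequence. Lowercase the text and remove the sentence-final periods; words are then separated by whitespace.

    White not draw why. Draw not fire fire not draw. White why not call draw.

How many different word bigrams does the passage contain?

13

15 tokens → 14 bigram windows in total.
Repeated bigrams (each contributes count−1 duplicates):
  not draw: 2
1 duplicate windows → 14 − 1 = 13 distinct.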